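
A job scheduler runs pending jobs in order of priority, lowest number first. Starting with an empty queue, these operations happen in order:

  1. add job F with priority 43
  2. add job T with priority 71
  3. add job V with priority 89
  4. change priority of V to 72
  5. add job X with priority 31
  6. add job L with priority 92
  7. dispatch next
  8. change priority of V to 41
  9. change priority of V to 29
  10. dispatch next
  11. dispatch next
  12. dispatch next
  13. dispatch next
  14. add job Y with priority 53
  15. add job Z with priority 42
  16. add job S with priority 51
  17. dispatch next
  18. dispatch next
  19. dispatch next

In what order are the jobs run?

add F (priority 43) → {F:43}
add T (priority 71) → {F:43, T:71}
add V (priority 89) → {F:43, T:71, V:89}
update V to priority 72 → {F:43, T:71, V:72}
add X (priority 31) → {X:31, F:43, T:71, V:72}
add L (priority 92) → {X:31, F:43, T:71, V:72, L:92}
dispatch next → X; now {F:43, T:71, V:72, L:92}
update V to priority 41 → {V:41, F:43, T:71, L:92}
update V to priority 29 → {V:29, F:43, T:71, L:92}
dispatch next → V; now {F:43, T:71, L:92}
dispatch next → F; now {T:71, L:92}
dispatch next → T; now {L:92}
dispatch next → L; now {}
add Y (priority 53) → {Y:53}
add Z (priority 42) → {Z:42, Y:53}
add S (priority 51) → {Z:42, S:51, Y:53}
dispatch next → Z; now {S:51, Y:53}
dispatch next → S; now {Y:53}
dispatch next → Y; now {}

X, V, F, T, L, Z, S, Y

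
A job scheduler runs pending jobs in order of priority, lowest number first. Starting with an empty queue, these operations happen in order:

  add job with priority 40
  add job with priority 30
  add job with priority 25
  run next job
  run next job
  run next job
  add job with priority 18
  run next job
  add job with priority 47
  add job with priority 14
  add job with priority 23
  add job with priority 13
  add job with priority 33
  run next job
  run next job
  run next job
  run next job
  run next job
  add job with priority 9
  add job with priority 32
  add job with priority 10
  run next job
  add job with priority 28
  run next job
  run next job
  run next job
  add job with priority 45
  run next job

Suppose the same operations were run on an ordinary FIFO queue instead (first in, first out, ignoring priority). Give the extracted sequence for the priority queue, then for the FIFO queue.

insert 40 → {40}
insert 30 → {30, 40}
insert 25 → {25, 30, 40}
run next job → 25; now {30, 40}
run next job → 30; now {40}
run next job → 40; now {}
insert 18 → {18}
run next job → 18; now {}
insert 47 → {47}
insert 14 → {14, 47}
insert 23 → {14, 23, 47}
insert 13 → {13, 14, 23, 47}
insert 33 → {13, 14, 23, 33, 47}
run next job → 13; now {14, 23, 33, 47}
run next job → 14; now {23, 33, 47}
run next job → 23; now {33, 47}
run next job → 33; now {47}
run next job → 47; now {}
insert 9 → {9}
insert 32 → {9, 32}
insert 10 → {9, 10, 32}
run next job → 9; now {10, 32}
insert 28 → {10, 28, 32}
run next job → 10; now {28, 32}
run next job → 28; now {32}
run next job → 32; now {}
insert 45 → {45}
run next job → 45; now {}

priority queue: [25, 30, 40, 18, 13, 14, 23, 33, 47, 9, 10, 28, 32, 45]; FIFO queue: [40, 30, 25, 18, 47, 14, 23, 13, 33, 9, 32, 10, 28, 45]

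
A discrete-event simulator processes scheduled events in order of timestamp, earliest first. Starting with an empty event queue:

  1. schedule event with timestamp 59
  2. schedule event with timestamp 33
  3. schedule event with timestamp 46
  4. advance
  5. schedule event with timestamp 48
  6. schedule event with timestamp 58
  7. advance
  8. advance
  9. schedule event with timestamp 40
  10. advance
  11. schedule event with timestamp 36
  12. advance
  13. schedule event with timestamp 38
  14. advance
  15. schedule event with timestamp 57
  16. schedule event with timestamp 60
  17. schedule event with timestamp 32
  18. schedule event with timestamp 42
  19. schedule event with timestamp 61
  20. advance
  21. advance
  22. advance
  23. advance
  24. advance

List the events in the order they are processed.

[33, 46, 48, 40, 36, 38, 32, 42, 57, 58, 59]

insert 59 → {59}
insert 33 → {33, 59}
insert 46 → {33, 46, 59}
advance → 33; now {46, 59}
insert 48 → {46, 48, 59}
insert 58 → {46, 48, 58, 59}
advance → 46; now {48, 58, 59}
advance → 48; now {58, 59}
insert 40 → {40, 58, 59}
advance → 40; now {58, 59}
insert 36 → {36, 58, 59}
advance → 36; now {58, 59}
insert 38 → {38, 58, 59}
advance → 38; now {58, 59}
insert 57 → {57, 58, 59}
insert 60 → {57, 58, 59, 60}
insert 32 → {32, 57, 58, 59, 60}
insert 42 → {32, 42, 57, 58, 59, 60}
insert 61 → {32, 42, 57, 58, 59, 60, 61}
advance → 32; now {42, 57, 58, 59, 60, 61}
advance → 42; now {57, 58, 59, 60, 61}
advance → 57; now {58, 59, 60, 61}
advance → 58; now {59, 60, 61}
advance → 59; now {60, 61}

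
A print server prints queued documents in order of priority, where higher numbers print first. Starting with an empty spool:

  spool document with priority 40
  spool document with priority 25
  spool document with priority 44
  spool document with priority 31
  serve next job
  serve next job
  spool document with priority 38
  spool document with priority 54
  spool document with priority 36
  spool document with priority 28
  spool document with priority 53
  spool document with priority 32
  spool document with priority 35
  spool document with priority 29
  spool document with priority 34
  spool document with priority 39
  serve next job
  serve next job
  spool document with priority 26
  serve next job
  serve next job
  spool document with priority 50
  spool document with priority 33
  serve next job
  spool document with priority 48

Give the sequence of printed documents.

insert 40 → {40}
insert 25 → {40, 25}
insert 44 → {44, 40, 25}
insert 31 → {44, 40, 31, 25}
serve next job → 44; now {40, 31, 25}
serve next job → 40; now {31, 25}
insert 38 → {38, 31, 25}
insert 54 → {54, 38, 31, 25}
insert 36 → {54, 38, 36, 31, 25}
insert 28 → {54, 38, 36, 31, 28, 25}
insert 53 → {54, 53, 38, 36, 31, 28, 25}
insert 32 → {54, 53, 38, 36, 32, 31, 28, 25}
insert 35 → {54, 53, 38, 36, 35, 32, 31, 28, 25}
insert 29 → {54, 53, 38, 36, 35, 32, 31, 29, 28, 25}
insert 34 → {54, 53, 38, 36, 35, 34, 32, 31, 29, 28, 25}
insert 39 → {54, 53, 39, 38, 36, 35, 34, 32, 31, 29, 28, 25}
serve next job → 54; now {53, 39, 38, 36, 35, 34, 32, 31, 29, 28, 25}
serve next job → 53; now {39, 38, 36, 35, 34, 32, 31, 29, 28, 25}
insert 26 → {39, 38, 36, 35, 34, 32, 31, 29, 28, 26, 25}
serve next job → 39; now {38, 36, 35, 34, 32, 31, 29, 28, 26, 25}
serve next job → 38; now {36, 35, 34, 32, 31, 29, 28, 26, 25}
insert 50 → {50, 36, 35, 34, 32, 31, 29, 28, 26, 25}
insert 33 → {50, 36, 35, 34, 33, 32, 31, 29, 28, 26, 25}
serve next job → 50; now {36, 35, 34, 33, 32, 31, 29, 28, 26, 25}
insert 48 → {48, 36, 35, 34, 33, 32, 31, 29, 28, 26, 25}

44, 40, 54, 53, 39, 38, 50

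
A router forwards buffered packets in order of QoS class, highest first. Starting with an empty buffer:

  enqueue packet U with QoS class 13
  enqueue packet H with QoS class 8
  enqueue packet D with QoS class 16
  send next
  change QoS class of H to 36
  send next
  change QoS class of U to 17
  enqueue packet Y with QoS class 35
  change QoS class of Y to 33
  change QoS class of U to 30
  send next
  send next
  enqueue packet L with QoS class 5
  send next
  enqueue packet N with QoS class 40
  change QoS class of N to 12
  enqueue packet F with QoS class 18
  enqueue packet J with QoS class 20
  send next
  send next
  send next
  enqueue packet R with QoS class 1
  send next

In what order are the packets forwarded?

add U (QoS class 13) → {U:13}
add H (QoS class 8) → {U:13, H:8}
add D (QoS class 16) → {D:16, U:13, H:8}
send next → D; now {U:13, H:8}
update H to QoS class 36 → {H:36, U:13}
send next → H; now {U:13}
update U to QoS class 17 → {U:17}
add Y (QoS class 35) → {Y:35, U:17}
update Y to QoS class 33 → {Y:33, U:17}
update U to QoS class 30 → {Y:33, U:30}
send next → Y; now {U:30}
send next → U; now {}
add L (QoS class 5) → {L:5}
send next → L; now {}
add N (QoS class 40) → {N:40}
update N to QoS class 12 → {N:12}
add F (QoS class 18) → {F:18, N:12}
add J (QoS class 20) → {J:20, F:18, N:12}
send next → J; now {F:18, N:12}
send next → F; now {N:12}
send next → N; now {}
add R (QoS class 1) → {R:1}
send next → R; now {}

D, H, Y, U, L, J, F, N, R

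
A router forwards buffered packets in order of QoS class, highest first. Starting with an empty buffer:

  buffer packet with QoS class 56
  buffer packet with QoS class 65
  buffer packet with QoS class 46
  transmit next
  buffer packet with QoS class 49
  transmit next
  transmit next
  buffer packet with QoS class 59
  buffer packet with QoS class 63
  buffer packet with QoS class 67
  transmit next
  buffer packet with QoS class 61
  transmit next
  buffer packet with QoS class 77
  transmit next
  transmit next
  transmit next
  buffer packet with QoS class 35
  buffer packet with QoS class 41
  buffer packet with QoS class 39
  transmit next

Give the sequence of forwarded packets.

65 → 56 → 49 → 67 → 63 → 77 → 61 → 59 → 46

insert 56 → {56}
insert 65 → {65, 56}
insert 46 → {65, 56, 46}
transmit next → 65; now {56, 46}
insert 49 → {56, 49, 46}
transmit next → 56; now {49, 46}
transmit next → 49; now {46}
insert 59 → {59, 46}
insert 63 → {63, 59, 46}
insert 67 → {67, 63, 59, 46}
transmit next → 67; now {63, 59, 46}
insert 61 → {63, 61, 59, 46}
transmit next → 63; now {61, 59, 46}
insert 77 → {77, 61, 59, 46}
transmit next → 77; now {61, 59, 46}
transmit next → 61; now {59, 46}
transmit next → 59; now {46}
insert 35 → {46, 35}
insert 41 → {46, 41, 35}
insert 39 → {46, 41, 39, 35}
transmit next → 46; now {41, 39, 35}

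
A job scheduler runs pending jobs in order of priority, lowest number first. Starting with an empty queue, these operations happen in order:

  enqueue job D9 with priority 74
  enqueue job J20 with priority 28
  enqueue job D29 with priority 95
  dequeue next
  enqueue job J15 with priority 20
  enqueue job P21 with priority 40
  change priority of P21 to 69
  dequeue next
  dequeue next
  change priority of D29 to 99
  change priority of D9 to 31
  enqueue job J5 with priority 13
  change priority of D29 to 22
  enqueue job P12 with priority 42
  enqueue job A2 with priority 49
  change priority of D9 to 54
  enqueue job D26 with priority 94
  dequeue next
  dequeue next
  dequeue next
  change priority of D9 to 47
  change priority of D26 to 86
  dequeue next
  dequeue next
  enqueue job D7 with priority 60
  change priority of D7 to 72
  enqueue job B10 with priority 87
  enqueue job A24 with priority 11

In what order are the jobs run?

add D9 (priority 74) → {D9:74}
add J20 (priority 28) → {J20:28, D9:74}
add D29 (priority 95) → {J20:28, D9:74, D29:95}
dequeue next → J20; now {D9:74, D29:95}
add J15 (priority 20) → {J15:20, D9:74, D29:95}
add P21 (priority 40) → {J15:20, P21:40, D9:74, D29:95}
update P21 to priority 69 → {J15:20, P21:69, D9:74, D29:95}
dequeue next → J15; now {P21:69, D9:74, D29:95}
dequeue next → P21; now {D9:74, D29:95}
update D29 to priority 99 → {D9:74, D29:99}
update D9 to priority 31 → {D9:31, D29:99}
add J5 (priority 13) → {J5:13, D9:31, D29:99}
update D29 to priority 22 → {J5:13, D29:22, D9:31}
add P12 (priority 42) → {J5:13, D29:22, D9:31, P12:42}
add A2 (priority 49) → {J5:13, D29:22, D9:31, P12:42, A2:49}
update D9 to priority 54 → {J5:13, D29:22, P12:42, A2:49, D9:54}
add D26 (priority 94) → {J5:13, D29:22, P12:42, A2:49, D9:54, D26:94}
dequeue next → J5; now {D29:22, P12:42, A2:49, D9:54, D26:94}
dequeue next → D29; now {P12:42, A2:49, D9:54, D26:94}
dequeue next → P12; now {A2:49, D9:54, D26:94}
update D9 to priority 47 → {D9:47, A2:49, D26:94}
update D26 to priority 86 → {D9:47, A2:49, D26:86}
dequeue next → D9; now {A2:49, D26:86}
dequeue next → A2; now {D26:86}
add D7 (priority 60) → {D7:60, D26:86}
update D7 to priority 72 → {D7:72, D26:86}
add B10 (priority 87) → {D7:72, D26:86, B10:87}
add A24 (priority 11) → {A24:11, D7:72, D26:86, B10:87}

J20, J15, P21, J5, D29, P12, D9, A2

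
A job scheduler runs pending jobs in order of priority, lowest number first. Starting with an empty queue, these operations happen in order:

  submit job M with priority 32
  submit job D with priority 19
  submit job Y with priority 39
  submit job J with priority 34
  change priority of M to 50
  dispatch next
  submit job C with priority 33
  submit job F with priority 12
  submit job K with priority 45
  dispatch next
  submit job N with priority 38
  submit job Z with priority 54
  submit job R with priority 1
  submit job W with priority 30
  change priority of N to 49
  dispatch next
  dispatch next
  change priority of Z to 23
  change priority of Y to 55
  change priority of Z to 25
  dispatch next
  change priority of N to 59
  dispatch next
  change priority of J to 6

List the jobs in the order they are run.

add M (priority 32) → {M:32}
add D (priority 19) → {D:19, M:32}
add Y (priority 39) → {D:19, M:32, Y:39}
add J (priority 34) → {D:19, M:32, J:34, Y:39}
update M to priority 50 → {D:19, J:34, Y:39, M:50}
dispatch next → D; now {J:34, Y:39, M:50}
add C (priority 33) → {C:33, J:34, Y:39, M:50}
add F (priority 12) → {F:12, C:33, J:34, Y:39, M:50}
add K (priority 45) → {F:12, C:33, J:34, Y:39, K:45, M:50}
dispatch next → F; now {C:33, J:34, Y:39, K:45, M:50}
add N (priority 38) → {C:33, J:34, N:38, Y:39, K:45, M:50}
add Z (priority 54) → {C:33, J:34, N:38, Y:39, K:45, M:50, Z:54}
add R (priority 1) → {R:1, C:33, J:34, N:38, Y:39, K:45, M:50, Z:54}
add W (priority 30) → {R:1, W:30, C:33, J:34, N:38, Y:39, K:45, M:50, Z:54}
update N to priority 49 → {R:1, W:30, C:33, J:34, Y:39, K:45, N:49, M:50, Z:54}
dispatch next → R; now {W:30, C:33, J:34, Y:39, K:45, N:49, M:50, Z:54}
dispatch next → W; now {C:33, J:34, Y:39, K:45, N:49, M:50, Z:54}
update Z to priority 23 → {Z:23, C:33, J:34, Y:39, K:45, N:49, M:50}
update Y to priority 55 → {Z:23, C:33, J:34, K:45, N:49, M:50, Y:55}
update Z to priority 25 → {Z:25, C:33, J:34, K:45, N:49, M:50, Y:55}
dispatch next → Z; now {C:33, J:34, K:45, N:49, M:50, Y:55}
update N to priority 59 → {C:33, J:34, K:45, M:50, Y:55, N:59}
dispatch next → C; now {J:34, K:45, M:50, Y:55, N:59}
update J to priority 6 → {J:6, K:45, M:50, Y:55, N:59}

D → F → R → W → Z → C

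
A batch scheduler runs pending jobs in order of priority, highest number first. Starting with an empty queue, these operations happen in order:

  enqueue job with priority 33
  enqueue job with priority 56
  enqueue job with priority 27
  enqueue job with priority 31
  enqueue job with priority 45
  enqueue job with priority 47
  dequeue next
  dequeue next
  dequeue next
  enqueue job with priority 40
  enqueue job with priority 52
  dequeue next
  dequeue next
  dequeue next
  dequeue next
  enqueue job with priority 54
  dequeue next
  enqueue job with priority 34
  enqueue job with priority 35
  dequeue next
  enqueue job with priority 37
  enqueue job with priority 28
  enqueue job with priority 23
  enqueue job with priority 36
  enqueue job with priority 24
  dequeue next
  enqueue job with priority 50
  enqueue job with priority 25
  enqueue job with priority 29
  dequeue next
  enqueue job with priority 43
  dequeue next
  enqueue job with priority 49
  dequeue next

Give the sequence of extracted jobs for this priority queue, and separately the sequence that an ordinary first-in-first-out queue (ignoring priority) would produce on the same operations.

insert 33 → {33}
insert 56 → {56, 33}
insert 27 → {56, 33, 27}
insert 31 → {56, 33, 31, 27}
insert 45 → {56, 45, 33, 31, 27}
insert 47 → {56, 47, 45, 33, 31, 27}
dequeue next → 56; now {47, 45, 33, 31, 27}
dequeue next → 47; now {45, 33, 31, 27}
dequeue next → 45; now {33, 31, 27}
insert 40 → {40, 33, 31, 27}
insert 52 → {52, 40, 33, 31, 27}
dequeue next → 52; now {40, 33, 31, 27}
dequeue next → 40; now {33, 31, 27}
dequeue next → 33; now {31, 27}
dequeue next → 31; now {27}
insert 54 → {54, 27}
dequeue next → 54; now {27}
insert 34 → {34, 27}
insert 35 → {35, 34, 27}
dequeue next → 35; now {34, 27}
insert 37 → {37, 34, 27}
insert 28 → {37, 34, 28, 27}
insert 23 → {37, 34, 28, 27, 23}
insert 36 → {37, 36, 34, 28, 27, 23}
insert 24 → {37, 36, 34, 28, 27, 24, 23}
dequeue next → 37; now {36, 34, 28, 27, 24, 23}
insert 50 → {50, 36, 34, 28, 27, 24, 23}
insert 25 → {50, 36, 34, 28, 27, 25, 24, 23}
insert 29 → {50, 36, 34, 29, 28, 27, 25, 24, 23}
dequeue next → 50; now {36, 34, 29, 28, 27, 25, 24, 23}
insert 43 → {43, 36, 34, 29, 28, 27, 25, 24, 23}
dequeue next → 43; now {36, 34, 29, 28, 27, 25, 24, 23}
insert 49 → {49, 36, 34, 29, 28, 27, 25, 24, 23}
dequeue next → 49; now {36, 34, 29, 28, 27, 25, 24, 23}

priority queue: 56, 47, 45, 52, 40, 33, 31, 54, 35, 37, 50, 43, 49; FIFO queue: [33, 56, 27, 31, 45, 47, 40, 52, 54, 34, 35, 37, 28]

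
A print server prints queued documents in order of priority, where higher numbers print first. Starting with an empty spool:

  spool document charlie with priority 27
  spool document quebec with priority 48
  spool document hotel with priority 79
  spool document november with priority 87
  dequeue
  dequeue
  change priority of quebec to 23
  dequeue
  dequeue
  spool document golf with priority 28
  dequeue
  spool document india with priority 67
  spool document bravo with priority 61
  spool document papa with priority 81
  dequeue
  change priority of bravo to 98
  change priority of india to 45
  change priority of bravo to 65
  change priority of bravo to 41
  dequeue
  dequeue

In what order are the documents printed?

november, hotel, charlie, quebec, golf, papa, india, bravo

add charlie (priority 27) → {charlie:27}
add quebec (priority 48) → {quebec:48, charlie:27}
add hotel (priority 79) → {hotel:79, quebec:48, charlie:27}
add november (priority 87) → {november:87, hotel:79, quebec:48, charlie:27}
dequeue → november; now {hotel:79, quebec:48, charlie:27}
dequeue → hotel; now {quebec:48, charlie:27}
update quebec to priority 23 → {charlie:27, quebec:23}
dequeue → charlie; now {quebec:23}
dequeue → quebec; now {}
add golf (priority 28) → {golf:28}
dequeue → golf; now {}
add india (priority 67) → {india:67}
add bravo (priority 61) → {india:67, bravo:61}
add papa (priority 81) → {papa:81, india:67, bravo:61}
dequeue → papa; now {india:67, bravo:61}
update bravo to priority 98 → {bravo:98, india:67}
update india to priority 45 → {bravo:98, india:45}
update bravo to priority 65 → {bravo:65, india:45}
update bravo to priority 41 → {india:45, bravo:41}
dequeue → india; now {bravo:41}
dequeue → bravo; now {}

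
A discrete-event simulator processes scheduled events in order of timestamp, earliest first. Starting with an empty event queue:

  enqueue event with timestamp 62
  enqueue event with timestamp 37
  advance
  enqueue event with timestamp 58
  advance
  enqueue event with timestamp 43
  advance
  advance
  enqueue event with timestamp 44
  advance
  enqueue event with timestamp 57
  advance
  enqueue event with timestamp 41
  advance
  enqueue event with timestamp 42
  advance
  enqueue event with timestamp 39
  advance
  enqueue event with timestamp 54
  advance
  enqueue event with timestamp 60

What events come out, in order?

insert 62 → {62}
insert 37 → {37, 62}
advance → 37; now {62}
insert 58 → {58, 62}
advance → 58; now {62}
insert 43 → {43, 62}
advance → 43; now {62}
advance → 62; now {}
insert 44 → {44}
advance → 44; now {}
insert 57 → {57}
advance → 57; now {}
insert 41 → {41}
advance → 41; now {}
insert 42 → {42}
advance → 42; now {}
insert 39 → {39}
advance → 39; now {}
insert 54 → {54}
advance → 54; now {}
insert 60 → {60}

[37, 58, 43, 62, 44, 57, 41, 42, 39, 54]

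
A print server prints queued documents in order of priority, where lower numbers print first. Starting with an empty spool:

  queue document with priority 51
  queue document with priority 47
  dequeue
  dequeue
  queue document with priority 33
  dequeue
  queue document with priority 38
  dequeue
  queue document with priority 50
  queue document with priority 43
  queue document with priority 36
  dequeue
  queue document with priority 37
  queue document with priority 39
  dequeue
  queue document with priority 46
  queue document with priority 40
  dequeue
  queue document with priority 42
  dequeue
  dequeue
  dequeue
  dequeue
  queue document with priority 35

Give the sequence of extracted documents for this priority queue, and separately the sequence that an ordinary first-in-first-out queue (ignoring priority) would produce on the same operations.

priority queue: 47 → 51 → 33 → 38 → 36 → 37 → 39 → 40 → 42 → 43 → 46; FIFO queue: 51, 47, 33, 38, 50, 43, 36, 37, 39, 46, 40

insert 51 → {51}
insert 47 → {47, 51}
dequeue → 47; now {51}
dequeue → 51; now {}
insert 33 → {33}
dequeue → 33; now {}
insert 38 → {38}
dequeue → 38; now {}
insert 50 → {50}
insert 43 → {43, 50}
insert 36 → {36, 43, 50}
dequeue → 36; now {43, 50}
insert 37 → {37, 43, 50}
insert 39 → {37, 39, 43, 50}
dequeue → 37; now {39, 43, 50}
insert 46 → {39, 43, 46, 50}
insert 40 → {39, 40, 43, 46, 50}
dequeue → 39; now {40, 43, 46, 50}
insert 42 → {40, 42, 43, 46, 50}
dequeue → 40; now {42, 43, 46, 50}
dequeue → 42; now {43, 46, 50}
dequeue → 43; now {46, 50}
dequeue → 46; now {50}
insert 35 → {35, 50}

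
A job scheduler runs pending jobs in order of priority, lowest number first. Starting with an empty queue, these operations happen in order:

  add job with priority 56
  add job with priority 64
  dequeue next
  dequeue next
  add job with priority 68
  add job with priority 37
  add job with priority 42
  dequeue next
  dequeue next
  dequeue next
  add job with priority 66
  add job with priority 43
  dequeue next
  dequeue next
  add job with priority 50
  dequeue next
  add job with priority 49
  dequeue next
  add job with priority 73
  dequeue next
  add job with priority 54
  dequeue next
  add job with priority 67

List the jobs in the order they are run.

insert 56 → {56}
insert 64 → {56, 64}
dequeue next → 56; now {64}
dequeue next → 64; now {}
insert 68 → {68}
insert 37 → {37, 68}
insert 42 → {37, 42, 68}
dequeue next → 37; now {42, 68}
dequeue next → 42; now {68}
dequeue next → 68; now {}
insert 66 → {66}
insert 43 → {43, 66}
dequeue next → 43; now {66}
dequeue next → 66; now {}
insert 50 → {50}
dequeue next → 50; now {}
insert 49 → {49}
dequeue next → 49; now {}
insert 73 → {73}
dequeue next → 73; now {}
insert 54 → {54}
dequeue next → 54; now {}
insert 67 → {67}

56 → 64 → 37 → 42 → 68 → 43 → 66 → 50 → 49 → 73 → 54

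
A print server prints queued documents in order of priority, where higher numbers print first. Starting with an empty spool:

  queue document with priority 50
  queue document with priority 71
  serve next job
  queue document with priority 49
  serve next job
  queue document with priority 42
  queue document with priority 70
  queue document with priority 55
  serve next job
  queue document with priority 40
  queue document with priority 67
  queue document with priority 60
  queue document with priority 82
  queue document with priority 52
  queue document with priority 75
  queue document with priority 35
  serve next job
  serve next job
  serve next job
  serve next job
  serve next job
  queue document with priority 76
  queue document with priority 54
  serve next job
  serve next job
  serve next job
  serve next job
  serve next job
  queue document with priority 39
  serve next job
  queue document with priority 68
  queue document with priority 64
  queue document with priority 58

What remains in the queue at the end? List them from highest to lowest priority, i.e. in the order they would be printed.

68, 64, 58, 39, 35

insert 50 → {50}
insert 71 → {71, 50}
serve next job → 71; now {50}
insert 49 → {50, 49}
serve next job → 50; now {49}
insert 42 → {49, 42}
insert 70 → {70, 49, 42}
insert 55 → {70, 55, 49, 42}
serve next job → 70; now {55, 49, 42}
insert 40 → {55, 49, 42, 40}
insert 67 → {67, 55, 49, 42, 40}
insert 60 → {67, 60, 55, 49, 42, 40}
insert 82 → {82, 67, 60, 55, 49, 42, 40}
insert 52 → {82, 67, 60, 55, 52, 49, 42, 40}
insert 75 → {82, 75, 67, 60, 55, 52, 49, 42, 40}
insert 35 → {82, 75, 67, 60, 55, 52, 49, 42, 40, 35}
serve next job → 82; now {75, 67, 60, 55, 52, 49, 42, 40, 35}
serve next job → 75; now {67, 60, 55, 52, 49, 42, 40, 35}
serve next job → 67; now {60, 55, 52, 49, 42, 40, 35}
serve next job → 60; now {55, 52, 49, 42, 40, 35}
serve next job → 55; now {52, 49, 42, 40, 35}
insert 76 → {76, 52, 49, 42, 40, 35}
insert 54 → {76, 54, 52, 49, 42, 40, 35}
serve next job → 76; now {54, 52, 49, 42, 40, 35}
serve next job → 54; now {52, 49, 42, 40, 35}
serve next job → 52; now {49, 42, 40, 35}
serve next job → 49; now {42, 40, 35}
serve next job → 42; now {40, 35}
insert 39 → {40, 39, 35}
serve next job → 40; now {39, 35}
insert 68 → {68, 39, 35}
insert 64 → {68, 64, 39, 35}
insert 58 → {68, 64, 58, 39, 35}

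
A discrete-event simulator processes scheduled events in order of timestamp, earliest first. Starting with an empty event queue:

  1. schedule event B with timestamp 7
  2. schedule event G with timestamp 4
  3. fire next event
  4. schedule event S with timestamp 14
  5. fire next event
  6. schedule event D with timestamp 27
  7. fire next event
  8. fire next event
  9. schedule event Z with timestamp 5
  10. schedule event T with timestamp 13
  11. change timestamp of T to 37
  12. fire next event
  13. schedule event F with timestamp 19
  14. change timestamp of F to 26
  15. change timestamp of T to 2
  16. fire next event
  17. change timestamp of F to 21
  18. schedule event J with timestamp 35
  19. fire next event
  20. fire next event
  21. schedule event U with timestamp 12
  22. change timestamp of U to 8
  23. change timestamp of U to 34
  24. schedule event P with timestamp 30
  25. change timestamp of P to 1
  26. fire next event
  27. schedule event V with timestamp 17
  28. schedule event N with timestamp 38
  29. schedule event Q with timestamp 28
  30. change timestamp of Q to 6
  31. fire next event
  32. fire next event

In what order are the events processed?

G, B, S, D, Z, T, F, J, P, Q, V

add B (timestamp 7) → {B:7}
add G (timestamp 4) → {G:4, B:7}
fire next event → G; now {B:7}
add S (timestamp 14) → {B:7, S:14}
fire next event → B; now {S:14}
add D (timestamp 27) → {S:14, D:27}
fire next event → S; now {D:27}
fire next event → D; now {}
add Z (timestamp 5) → {Z:5}
add T (timestamp 13) → {Z:5, T:13}
update T to timestamp 37 → {Z:5, T:37}
fire next event → Z; now {T:37}
add F (timestamp 19) → {F:19, T:37}
update F to timestamp 26 → {F:26, T:37}
update T to timestamp 2 → {T:2, F:26}
fire next event → T; now {F:26}
update F to timestamp 21 → {F:21}
add J (timestamp 35) → {F:21, J:35}
fire next event → F; now {J:35}
fire next event → J; now {}
add U (timestamp 12) → {U:12}
update U to timestamp 8 → {U:8}
update U to timestamp 34 → {U:34}
add P (timestamp 30) → {P:30, U:34}
update P to timestamp 1 → {P:1, U:34}
fire next event → P; now {U:34}
add V (timestamp 17) → {V:17, U:34}
add N (timestamp 38) → {V:17, U:34, N:38}
add Q (timestamp 28) → {V:17, Q:28, U:34, N:38}
update Q to timestamp 6 → {Q:6, V:17, U:34, N:38}
fire next event → Q; now {V:17, U:34, N:38}
fire next event → V; now {U:34, N:38}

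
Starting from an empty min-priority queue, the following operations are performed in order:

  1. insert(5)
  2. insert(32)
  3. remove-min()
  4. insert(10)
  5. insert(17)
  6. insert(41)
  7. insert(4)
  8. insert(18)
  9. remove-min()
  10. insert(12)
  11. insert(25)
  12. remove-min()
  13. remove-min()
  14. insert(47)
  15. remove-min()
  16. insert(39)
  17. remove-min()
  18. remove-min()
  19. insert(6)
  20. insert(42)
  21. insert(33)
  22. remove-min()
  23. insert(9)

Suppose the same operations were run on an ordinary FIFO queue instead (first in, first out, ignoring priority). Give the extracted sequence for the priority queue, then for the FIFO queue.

priority queue: [5, 4, 10, 12, 17, 18, 25, 6]; FIFO queue: 5, 32, 10, 17, 41, 4, 18, 12

insert 5 → {5}
insert 32 → {5, 32}
remove-min → 5; now {32}
insert 10 → {10, 32}
insert 17 → {10, 17, 32}
insert 41 → {10, 17, 32, 41}
insert 4 → {4, 10, 17, 32, 41}
insert 18 → {4, 10, 17, 18, 32, 41}
remove-min → 4; now {10, 17, 18, 32, 41}
insert 12 → {10, 12, 17, 18, 32, 41}
insert 25 → {10, 12, 17, 18, 25, 32, 41}
remove-min → 10; now {12, 17, 18, 25, 32, 41}
remove-min → 12; now {17, 18, 25, 32, 41}
insert 47 → {17, 18, 25, 32, 41, 47}
remove-min → 17; now {18, 25, 32, 41, 47}
insert 39 → {18, 25, 32, 39, 41, 47}
remove-min → 18; now {25, 32, 39, 41, 47}
remove-min → 25; now {32, 39, 41, 47}
insert 6 → {6, 32, 39, 41, 47}
insert 42 → {6, 32, 39, 41, 42, 47}
insert 33 → {6, 32, 33, 39, 41, 42, 47}
remove-min → 6; now {32, 33, 39, 41, 42, 47}
insert 9 → {9, 32, 33, 39, 41, 42, 47}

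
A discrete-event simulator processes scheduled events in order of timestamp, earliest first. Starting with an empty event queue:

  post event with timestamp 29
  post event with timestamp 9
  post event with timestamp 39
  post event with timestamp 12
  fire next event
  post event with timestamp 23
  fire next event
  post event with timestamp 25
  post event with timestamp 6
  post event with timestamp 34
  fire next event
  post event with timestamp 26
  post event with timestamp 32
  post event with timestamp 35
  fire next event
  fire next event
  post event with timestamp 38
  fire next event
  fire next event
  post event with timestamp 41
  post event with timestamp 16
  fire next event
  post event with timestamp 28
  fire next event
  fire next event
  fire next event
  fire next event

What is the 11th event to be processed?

insert 29 → {29}
insert 9 → {9, 29}
insert 39 → {9, 29, 39}
insert 12 → {9, 12, 29, 39}
fire next event → 9; now {12, 29, 39}
insert 23 → {12, 23, 29, 39}
fire next event → 12; now {23, 29, 39}
insert 25 → {23, 25, 29, 39}
insert 6 → {6, 23, 25, 29, 39}
insert 34 → {6, 23, 25, 29, 34, 39}
fire next event → 6; now {23, 25, 29, 34, 39}
insert 26 → {23, 25, 26, 29, 34, 39}
insert 32 → {23, 25, 26, 29, 32, 34, 39}
insert 35 → {23, 25, 26, 29, 32, 34, 35, 39}
fire next event → 23; now {25, 26, 29, 32, 34, 35, 39}
fire next event → 25; now {26, 29, 32, 34, 35, 39}
insert 38 → {26, 29, 32, 34, 35, 38, 39}
fire next event → 26; now {29, 32, 34, 35, 38, 39}
fire next event → 29; now {32, 34, 35, 38, 39}
insert 41 → {32, 34, 35, 38, 39, 41}
insert 16 → {16, 32, 34, 35, 38, 39, 41}
fire next event → 16; now {32, 34, 35, 38, 39, 41}
insert 28 → {28, 32, 34, 35, 38, 39, 41}
fire next event → 28; now {32, 34, 35, 38, 39, 41}
fire next event → 32; now {34, 35, 38, 39, 41}
fire next event → 34; now {35, 38, 39, 41}
fire next event → 35; now {38, 39, 41}

34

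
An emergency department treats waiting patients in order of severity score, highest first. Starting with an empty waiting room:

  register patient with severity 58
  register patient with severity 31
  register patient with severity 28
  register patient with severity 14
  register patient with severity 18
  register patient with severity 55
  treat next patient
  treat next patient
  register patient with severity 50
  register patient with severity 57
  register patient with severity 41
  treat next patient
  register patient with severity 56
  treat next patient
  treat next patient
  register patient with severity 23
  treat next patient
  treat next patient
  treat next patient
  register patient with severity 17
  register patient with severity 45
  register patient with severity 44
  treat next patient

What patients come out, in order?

58, 55, 57, 56, 50, 41, 31, 28, 45

insert 58 → {58}
insert 31 → {58, 31}
insert 28 → {58, 31, 28}
insert 14 → {58, 31, 28, 14}
insert 18 → {58, 31, 28, 18, 14}
insert 55 → {58, 55, 31, 28, 18, 14}
treat next patient → 58; now {55, 31, 28, 18, 14}
treat next patient → 55; now {31, 28, 18, 14}
insert 50 → {50, 31, 28, 18, 14}
insert 57 → {57, 50, 31, 28, 18, 14}
insert 41 → {57, 50, 41, 31, 28, 18, 14}
treat next patient → 57; now {50, 41, 31, 28, 18, 14}
insert 56 → {56, 50, 41, 31, 28, 18, 14}
treat next patient → 56; now {50, 41, 31, 28, 18, 14}
treat next patient → 50; now {41, 31, 28, 18, 14}
insert 23 → {41, 31, 28, 23, 18, 14}
treat next patient → 41; now {31, 28, 23, 18, 14}
treat next patient → 31; now {28, 23, 18, 14}
treat next patient → 28; now {23, 18, 14}
insert 17 → {23, 18, 17, 14}
insert 45 → {45, 23, 18, 17, 14}
insert 44 → {45, 44, 23, 18, 17, 14}
treat next patient → 45; now {44, 23, 18, 17, 14}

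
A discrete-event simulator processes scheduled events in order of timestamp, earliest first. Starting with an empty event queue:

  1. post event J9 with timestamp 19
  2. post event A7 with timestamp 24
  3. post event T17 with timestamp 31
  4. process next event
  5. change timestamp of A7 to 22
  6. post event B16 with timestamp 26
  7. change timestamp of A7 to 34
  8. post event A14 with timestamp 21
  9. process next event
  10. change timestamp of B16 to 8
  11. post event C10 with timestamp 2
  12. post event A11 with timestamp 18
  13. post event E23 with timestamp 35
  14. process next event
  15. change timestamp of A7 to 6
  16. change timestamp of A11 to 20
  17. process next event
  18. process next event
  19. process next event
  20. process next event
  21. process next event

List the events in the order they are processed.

[J9, A14, C10, A7, B16, A11, T17, E23]

add J9 (timestamp 19) → {J9:19}
add A7 (timestamp 24) → {J9:19, A7:24}
add T17 (timestamp 31) → {J9:19, A7:24, T17:31}
process next event → J9; now {A7:24, T17:31}
update A7 to timestamp 22 → {A7:22, T17:31}
add B16 (timestamp 26) → {A7:22, B16:26, T17:31}
update A7 to timestamp 34 → {B16:26, T17:31, A7:34}
add A14 (timestamp 21) → {A14:21, B16:26, T17:31, A7:34}
process next event → A14; now {B16:26, T17:31, A7:34}
update B16 to timestamp 8 → {B16:8, T17:31, A7:34}
add C10 (timestamp 2) → {C10:2, B16:8, T17:31, A7:34}
add A11 (timestamp 18) → {C10:2, B16:8, A11:18, T17:31, A7:34}
add E23 (timestamp 35) → {C10:2, B16:8, A11:18, T17:31, A7:34, E23:35}
process next event → C10; now {B16:8, A11:18, T17:31, A7:34, E23:35}
update A7 to timestamp 6 → {A7:6, B16:8, A11:18, T17:31, E23:35}
update A11 to timestamp 20 → {A7:6, B16:8, A11:20, T17:31, E23:35}
process next event → A7; now {B16:8, A11:20, T17:31, E23:35}
process next event → B16; now {A11:20, T17:31, E23:35}
process next event → A11; now {T17:31, E23:35}
process next event → T17; now {E23:35}
process next event → E23; now {}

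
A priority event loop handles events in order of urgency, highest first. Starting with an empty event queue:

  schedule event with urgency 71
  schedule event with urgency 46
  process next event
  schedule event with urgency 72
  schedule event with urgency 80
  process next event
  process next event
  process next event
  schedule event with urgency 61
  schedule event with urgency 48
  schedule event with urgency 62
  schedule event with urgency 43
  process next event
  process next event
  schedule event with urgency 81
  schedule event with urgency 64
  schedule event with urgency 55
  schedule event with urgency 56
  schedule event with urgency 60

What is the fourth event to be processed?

insert 71 → {71}
insert 46 → {71, 46}
process next event → 71; now {46}
insert 72 → {72, 46}
insert 80 → {80, 72, 46}
process next event → 80; now {72, 46}
process next event → 72; now {46}
process next event → 46; now {}
insert 61 → {61}
insert 48 → {61, 48}
insert 62 → {62, 61, 48}
insert 43 → {62, 61, 48, 43}
process next event → 62; now {61, 48, 43}
process next event → 61; now {48, 43}
insert 81 → {81, 48, 43}
insert 64 → {81, 64, 48, 43}
insert 55 → {81, 64, 55, 48, 43}
insert 56 → {81, 64, 56, 55, 48, 43}
insert 60 → {81, 64, 60, 56, 55, 48, 43}

46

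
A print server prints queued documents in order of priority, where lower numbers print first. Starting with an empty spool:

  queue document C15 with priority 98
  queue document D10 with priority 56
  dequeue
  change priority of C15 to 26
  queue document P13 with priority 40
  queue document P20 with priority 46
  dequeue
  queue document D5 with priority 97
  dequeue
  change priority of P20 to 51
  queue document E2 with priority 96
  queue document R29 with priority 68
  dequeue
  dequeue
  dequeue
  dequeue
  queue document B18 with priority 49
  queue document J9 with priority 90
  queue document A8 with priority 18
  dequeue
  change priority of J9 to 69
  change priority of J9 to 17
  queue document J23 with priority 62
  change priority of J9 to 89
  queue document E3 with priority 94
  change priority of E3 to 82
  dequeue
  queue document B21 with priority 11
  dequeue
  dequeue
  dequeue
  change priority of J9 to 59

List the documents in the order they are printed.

add C15 (priority 98) → {C15:98}
add D10 (priority 56) → {D10:56, C15:98}
dequeue → D10; now {C15:98}
update C15 to priority 26 → {C15:26}
add P13 (priority 40) → {C15:26, P13:40}
add P20 (priority 46) → {C15:26, P13:40, P20:46}
dequeue → C15; now {P13:40, P20:46}
add D5 (priority 97) → {P13:40, P20:46, D5:97}
dequeue → P13; now {P20:46, D5:97}
update P20 to priority 51 → {P20:51, D5:97}
add E2 (priority 96) → {P20:51, E2:96, D5:97}
add R29 (priority 68) → {P20:51, R29:68, E2:96, D5:97}
dequeue → P20; now {R29:68, E2:96, D5:97}
dequeue → R29; now {E2:96, D5:97}
dequeue → E2; now {D5:97}
dequeue → D5; now {}
add B18 (priority 49) → {B18:49}
add J9 (priority 90) → {B18:49, J9:90}
add A8 (priority 18) → {A8:18, B18:49, J9:90}
dequeue → A8; now {B18:49, J9:90}
update J9 to priority 69 → {B18:49, J9:69}
update J9 to priority 17 → {J9:17, B18:49}
add J23 (priority 62) → {J9:17, B18:49, J23:62}
update J9 to priority 89 → {B18:49, J23:62, J9:89}
add E3 (priority 94) → {B18:49, J23:62, J9:89, E3:94}
update E3 to priority 82 → {B18:49, J23:62, E3:82, J9:89}
dequeue → B18; now {J23:62, E3:82, J9:89}
add B21 (priority 11) → {B21:11, J23:62, E3:82, J9:89}
dequeue → B21; now {J23:62, E3:82, J9:89}
dequeue → J23; now {E3:82, J9:89}
dequeue → E3; now {J9:89}
update J9 to priority 59 → {J9:59}

[D10, C15, P13, P20, R29, E2, D5, A8, B18, B21, J23, E3]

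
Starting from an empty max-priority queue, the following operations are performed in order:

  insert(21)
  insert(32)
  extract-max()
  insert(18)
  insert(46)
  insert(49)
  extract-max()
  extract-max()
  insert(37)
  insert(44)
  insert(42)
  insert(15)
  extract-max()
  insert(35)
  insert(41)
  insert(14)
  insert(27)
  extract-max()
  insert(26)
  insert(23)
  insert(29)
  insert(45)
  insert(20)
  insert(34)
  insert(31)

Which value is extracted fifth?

42

insert 21 → {21}
insert 32 → {32, 21}
extract-max → 32; now {21}
insert 18 → {21, 18}
insert 46 → {46, 21, 18}
insert 49 → {49, 46, 21, 18}
extract-max → 49; now {46, 21, 18}
extract-max → 46; now {21, 18}
insert 37 → {37, 21, 18}
insert 44 → {44, 37, 21, 18}
insert 42 → {44, 42, 37, 21, 18}
insert 15 → {44, 42, 37, 21, 18, 15}
extract-max → 44; now {42, 37, 21, 18, 15}
insert 35 → {42, 37, 35, 21, 18, 15}
insert 41 → {42, 41, 37, 35, 21, 18, 15}
insert 14 → {42, 41, 37, 35, 21, 18, 15, 14}
insert 27 → {42, 41, 37, 35, 27, 21, 18, 15, 14}
extract-max → 42; now {41, 37, 35, 27, 21, 18, 15, 14}
insert 26 → {41, 37, 35, 27, 26, 21, 18, 15, 14}
insert 23 → {41, 37, 35, 27, 26, 23, 21, 18, 15, 14}
insert 29 → {41, 37, 35, 29, 27, 26, 23, 21, 18, 15, 14}
insert 45 → {45, 41, 37, 35, 29, 27, 26, 23, 21, 18, 15, 14}
insert 20 → {45, 41, 37, 35, 29, 27, 26, 23, 21, 20, 18, 15, 14}
insert 34 → {45, 41, 37, 35, 34, 29, 27, 26, 23, 21, 20, 18, 15, 14}
insert 31 → {45, 41, 37, 35, 34, 31, 29, 27, 26, 23, 21, 20, 18, 15, 14}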